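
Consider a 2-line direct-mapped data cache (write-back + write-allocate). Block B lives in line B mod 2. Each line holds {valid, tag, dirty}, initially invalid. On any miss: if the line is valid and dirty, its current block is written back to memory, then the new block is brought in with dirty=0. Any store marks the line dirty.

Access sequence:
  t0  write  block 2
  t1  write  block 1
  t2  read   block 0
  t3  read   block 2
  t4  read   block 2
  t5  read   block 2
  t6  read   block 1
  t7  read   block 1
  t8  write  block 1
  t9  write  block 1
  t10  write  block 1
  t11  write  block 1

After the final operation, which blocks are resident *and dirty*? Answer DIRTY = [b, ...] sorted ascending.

DIRTY = [1]

  0 | W B2 → L0 miss [D]
  1 | W B1 → L1 miss [D]
  2 | R B0 → L0 miss wb→B2 [-]
  3 | R B2 → L0 miss [-]
  4 | R B2 → L0 hit [-]
  5 | R B2 → L0 hit [-]
  6 | R B1 → L1 hit [D]
  7 | R B1 → L1 hit [D]
  8 | W B1 → L1 hit [D]
  9 | W B1 → L1 hit [D]
  10 | W B1 → L1 hit [D]
  11 | W B1 → L1 hit [D]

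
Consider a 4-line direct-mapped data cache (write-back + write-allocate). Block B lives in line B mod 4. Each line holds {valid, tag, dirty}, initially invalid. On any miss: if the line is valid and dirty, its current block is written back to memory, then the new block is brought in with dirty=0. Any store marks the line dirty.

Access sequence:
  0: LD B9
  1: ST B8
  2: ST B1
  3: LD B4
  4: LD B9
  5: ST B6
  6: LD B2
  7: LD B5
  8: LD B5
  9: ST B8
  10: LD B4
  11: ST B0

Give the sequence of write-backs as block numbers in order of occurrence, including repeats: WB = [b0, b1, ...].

0: R B9 -> L1 miss  d=-]
1: W B8 -> L0 miss  d=D]
2: W B1 -> L1 miss  d=D]
3: R B4 -> L0 miss wb->B8  d=-]
4: R B9 -> L1 miss wb->B1  d=-]
5: W B6 -> L2 miss  d=D]
6: R B2 -> L2 miss wb->B6  d=-]
7: R B5 -> L1 miss  d=-]
8: R B5 -> L1 hit  d=-]
9: W B8 -> L0 miss  d=D]
10: R B4 -> L0 miss wb->B8  d=-]
11: W B0 -> L0 miss  d=D]

WB = [8, 1, 6, 8]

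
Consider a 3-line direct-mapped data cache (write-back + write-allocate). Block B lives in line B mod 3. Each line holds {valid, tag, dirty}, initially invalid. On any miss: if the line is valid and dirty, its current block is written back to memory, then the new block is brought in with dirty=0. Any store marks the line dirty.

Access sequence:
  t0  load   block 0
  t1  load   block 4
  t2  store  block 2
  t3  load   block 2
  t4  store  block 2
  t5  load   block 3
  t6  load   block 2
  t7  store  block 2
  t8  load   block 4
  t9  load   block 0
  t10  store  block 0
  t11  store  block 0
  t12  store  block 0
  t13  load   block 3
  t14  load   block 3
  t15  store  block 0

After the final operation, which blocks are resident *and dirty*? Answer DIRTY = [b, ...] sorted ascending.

  0 | R B0 → L0 miss [-]
  1 | R B4 → L1 miss [-]
  2 | W B2 → L2 miss [D]
  3 | R B2 → L2 hit [D]
  4 | W B2 → L2 hit [D]
  5 | R B3 → L0 miss [-]
  6 | R B2 → L2 hit [D]
  7 | W B2 → L2 hit [D]
  8 | R B4 → L1 hit [-]
  9 | R B0 → L0 miss [-]
  10 | W B0 → L0 hit [D]
  11 | W B0 → L0 hit [D]
  12 | W B0 → L0 hit [D]
  13 | R B3 → L0 miss wb→B0 [-]
  14 | R B3 → L0 hit [-]
  15 | W B0 → L0 miss [D]

DIRTY = [0, 2]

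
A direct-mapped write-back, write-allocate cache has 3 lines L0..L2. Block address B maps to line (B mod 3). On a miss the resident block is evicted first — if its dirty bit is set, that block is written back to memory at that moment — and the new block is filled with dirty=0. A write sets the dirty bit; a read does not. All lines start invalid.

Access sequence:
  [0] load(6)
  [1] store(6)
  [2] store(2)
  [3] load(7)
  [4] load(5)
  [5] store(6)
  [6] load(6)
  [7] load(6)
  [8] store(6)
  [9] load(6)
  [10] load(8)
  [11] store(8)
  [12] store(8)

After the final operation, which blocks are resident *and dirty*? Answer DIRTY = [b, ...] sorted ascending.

0: R B6 → L0 miss [-]
1: W B6 → L0 hit [D]
2: W B2 → L2 miss [D]
3: R B7 → L1 miss [-]
4: R B5 → L2 miss wb→B2 [-]
5: W B6 → L0 hit [D]
6: R B6 → L0 hit [D]
7: R B6 → L0 hit [D]
8: W B6 → L0 hit [D]
9: R B6 → L0 hit [D]
10: R B8 → L2 miss [-]
11: W B8 → L2 hit [D]
12: W B8 → L2 hit [D]

DIRTY = [6, 8]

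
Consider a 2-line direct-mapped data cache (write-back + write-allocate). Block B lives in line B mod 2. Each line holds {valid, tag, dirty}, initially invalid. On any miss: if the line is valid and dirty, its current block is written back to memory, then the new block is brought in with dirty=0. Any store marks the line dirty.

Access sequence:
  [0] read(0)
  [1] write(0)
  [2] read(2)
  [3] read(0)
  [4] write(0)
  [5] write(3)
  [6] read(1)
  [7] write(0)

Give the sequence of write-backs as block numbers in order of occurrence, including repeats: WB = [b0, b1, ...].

0: R B0 → L0 miss [-]
1: W B0 → L0 hit [D]
2: R B2 → L0 miss wb→B0 [-]
3: R B0 → L0 miss [-]
4: W B0 → L0 hit [D]
5: W B3 → L1 miss [D]
6: R B1 → L1 miss wb→B3 [-]
7: W B0 → L0 hit [D]

WB = [0, 3]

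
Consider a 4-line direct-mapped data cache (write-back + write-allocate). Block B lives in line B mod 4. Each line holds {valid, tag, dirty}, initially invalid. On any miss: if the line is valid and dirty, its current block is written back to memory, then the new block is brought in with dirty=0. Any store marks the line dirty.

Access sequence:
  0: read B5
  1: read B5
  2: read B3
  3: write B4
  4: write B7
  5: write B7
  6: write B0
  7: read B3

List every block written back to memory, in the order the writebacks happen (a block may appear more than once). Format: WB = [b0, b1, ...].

0: R B5 → L1 miss [-]
1: R B5 → L1 hit [-]
2: R B3 → L3 miss [-]
3: W B4 → L0 miss [D]
4: W B7 → L3 miss [D]
5: W B7 → L3 hit [D]
6: W B0 → L0 miss wb→B4 [D]
7: R B3 → L3 miss wb→B7 [-]

WB = [4, 7]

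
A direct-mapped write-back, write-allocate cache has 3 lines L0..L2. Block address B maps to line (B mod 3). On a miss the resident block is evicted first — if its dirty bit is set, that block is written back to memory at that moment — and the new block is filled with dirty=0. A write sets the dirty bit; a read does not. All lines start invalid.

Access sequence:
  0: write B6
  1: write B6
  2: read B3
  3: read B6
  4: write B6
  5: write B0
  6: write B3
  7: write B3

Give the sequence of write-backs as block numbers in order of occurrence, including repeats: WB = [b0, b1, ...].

WB = [6, 6, 0]

0: W B6 → L0 miss [D]
1: W B6 → L0 hit [D]
2: R B3 → L0 miss wb→B6 [-]
3: R B6 → L0 miss [-]
4: W B6 → L0 hit [D]
5: W B0 → L0 miss wb→B6 [D]
6: W B3 → L0 miss wb→B0 [D]
7: W B3 → L0 hit [D]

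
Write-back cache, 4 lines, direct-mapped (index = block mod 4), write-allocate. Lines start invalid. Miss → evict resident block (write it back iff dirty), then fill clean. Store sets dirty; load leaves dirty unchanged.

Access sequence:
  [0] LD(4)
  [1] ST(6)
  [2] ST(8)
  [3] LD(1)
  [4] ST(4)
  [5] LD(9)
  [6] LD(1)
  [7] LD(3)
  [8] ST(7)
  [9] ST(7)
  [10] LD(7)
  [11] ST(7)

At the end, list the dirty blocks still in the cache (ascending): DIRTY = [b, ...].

  0 | R B4 → L0 miss [-]
  1 | W B6 → L2 miss [D]
  2 | W B8 → L0 miss [D]
  3 | R B1 → L1 miss [-]
  4 | W B4 → L0 miss wb→B8 [D]
  5 | R B9 → L1 miss [-]
  6 | R B1 → L1 miss [-]
  7 | R B3 → L3 miss [-]
  8 | W B7 → L3 miss [D]
  9 | W B7 → L3 hit [D]
  10 | R B7 → L3 hit [D]
  11 | W B7 → L3 hit [D]

DIRTY = [4, 6, 7]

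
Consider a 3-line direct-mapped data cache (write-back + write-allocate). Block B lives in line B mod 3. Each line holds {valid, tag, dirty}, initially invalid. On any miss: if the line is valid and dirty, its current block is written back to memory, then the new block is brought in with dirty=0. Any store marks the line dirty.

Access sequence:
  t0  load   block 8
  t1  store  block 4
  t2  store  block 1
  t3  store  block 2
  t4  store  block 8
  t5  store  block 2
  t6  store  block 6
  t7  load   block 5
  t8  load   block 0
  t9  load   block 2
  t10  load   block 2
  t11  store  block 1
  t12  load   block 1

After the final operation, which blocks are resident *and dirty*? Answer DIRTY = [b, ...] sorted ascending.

DIRTY = [1]

0: R B8 -> L2 miss  d=-]
1: W B4 -> L1 miss  d=D]
2: W B1 -> L1 miss wb->B4  d=D]
3: W B2 -> L2 miss  d=D]
4: W B8 -> L2 miss wb->B2  d=D]
5: W B2 -> L2 miss wb->B8  d=D]
6: W B6 -> L0 miss  d=D]
7: R B5 -> L2 miss wb->B2  d=-]
8: R B0 -> L0 miss wb->B6  d=-]
9: R B2 -> L2 miss  d=-]
10: R B2 -> L2 hit  d=-]
11: W B1 -> L1 hit  d=D]
12: R B1 -> L1 hit  d=D]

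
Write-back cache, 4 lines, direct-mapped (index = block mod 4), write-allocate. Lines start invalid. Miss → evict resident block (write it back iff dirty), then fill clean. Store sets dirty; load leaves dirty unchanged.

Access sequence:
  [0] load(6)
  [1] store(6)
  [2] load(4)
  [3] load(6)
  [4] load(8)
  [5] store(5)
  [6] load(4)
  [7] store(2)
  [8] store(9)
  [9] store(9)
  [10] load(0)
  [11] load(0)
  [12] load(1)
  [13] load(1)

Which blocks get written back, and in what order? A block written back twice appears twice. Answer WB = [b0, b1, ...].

WB = [6, 5, 9]

0: R B6 → L2 miss [-]
1: W B6 → L2 hit [D]
2: R B4 → L0 miss [-]
3: R B6 → L2 hit [D]
4: R B8 → L0 miss [-]
5: W B5 → L1 miss [D]
6: R B4 → L0 miss [-]
7: W B2 → L2 miss wb→B6 [D]
8: W B9 → L1 miss wb→B5 [D]
9: W B9 → L1 hit [D]
10: R B0 → L0 miss [-]
11: R B0 → L0 hit [-]
12: R B1 → L1 miss wb→B9 [-]
13: R B1 → L1 hit [-]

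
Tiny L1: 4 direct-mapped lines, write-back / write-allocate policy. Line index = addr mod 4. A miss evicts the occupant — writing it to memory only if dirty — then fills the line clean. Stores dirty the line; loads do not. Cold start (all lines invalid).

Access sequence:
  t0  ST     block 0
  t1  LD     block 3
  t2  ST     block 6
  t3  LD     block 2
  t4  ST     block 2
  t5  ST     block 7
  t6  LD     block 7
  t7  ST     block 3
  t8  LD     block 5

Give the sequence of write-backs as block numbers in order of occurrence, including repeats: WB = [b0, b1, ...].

  0 | W B0 → L0 miss [D]
  1 | R B3 → L3 miss [-]
  2 | W B6 → L2 miss [D]
  3 | R B2 → L2 miss wb→B6 [-]
  4 | W B2 → L2 hit [D]
  5 | W B7 → L3 miss [D]
  6 | R B7 → L3 hit [D]
  7 | W B3 → L3 miss wb→B7 [D]
  8 | R B5 → L1 miss [-]

WB = [6, 7]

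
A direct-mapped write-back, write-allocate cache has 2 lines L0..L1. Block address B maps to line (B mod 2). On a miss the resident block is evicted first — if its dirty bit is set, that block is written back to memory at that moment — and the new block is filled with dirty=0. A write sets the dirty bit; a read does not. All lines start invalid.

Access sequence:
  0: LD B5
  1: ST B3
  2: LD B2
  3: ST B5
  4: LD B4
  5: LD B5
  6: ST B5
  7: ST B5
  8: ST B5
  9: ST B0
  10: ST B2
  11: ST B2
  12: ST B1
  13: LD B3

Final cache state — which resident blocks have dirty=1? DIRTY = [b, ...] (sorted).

DIRTY = [2]

  0 | R B5 → L1 miss [-]
  1 | W B3 → L1 miss [D]
  2 | R B2 → L0 miss [-]
  3 | W B5 → L1 miss wb→B3 [D]
  4 | R B4 → L0 miss [-]
  5 | R B5 → L1 hit [D]
  6 | W B5 → L1 hit [D]
  7 | W B5 → L1 hit [D]
  8 | W B5 → L1 hit [D]
  9 | W B0 → L0 miss [D]
  10 | W B2 → L0 miss wb→B0 [D]
  11 | W B2 → L0 hit [D]
  12 | W B1 → L1 miss wb→B5 [D]
  13 | R B3 → L1 miss wb→B1 [-]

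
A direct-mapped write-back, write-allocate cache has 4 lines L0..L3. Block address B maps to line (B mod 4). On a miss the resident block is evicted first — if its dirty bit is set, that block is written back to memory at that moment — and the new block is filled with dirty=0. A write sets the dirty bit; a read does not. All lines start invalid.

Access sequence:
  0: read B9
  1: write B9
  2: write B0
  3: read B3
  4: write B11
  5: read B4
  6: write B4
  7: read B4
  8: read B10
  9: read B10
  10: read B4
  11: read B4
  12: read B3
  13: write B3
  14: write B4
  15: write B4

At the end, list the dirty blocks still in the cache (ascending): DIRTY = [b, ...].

0: R B9 -> L1 miss  d=-]
1: W B9 -> L1 hit  d=D]
2: W B0 -> L0 miss  d=D]
3: R B3 -> L3 miss  d=-]
4: W B11 -> L3 miss  d=D]
5: R B4 -> L0 miss wb->B0  d=-]
6: W B4 -> L0 hit  d=D]
7: R B4 -> L0 hit  d=D]
8: R B10 -> L2 miss  d=-]
9: R B10 -> L2 hit  d=-]
10: R B4 -> L0 hit  d=D]
11: R B4 -> L0 hit  d=D]
12: R B3 -> L3 miss wb->B11  d=-]
13: W B3 -> L3 hit  d=D]
14: W B4 -> L0 hit  d=D]
15: W B4 -> L0 hit  d=D]

DIRTY = [3, 4, 9]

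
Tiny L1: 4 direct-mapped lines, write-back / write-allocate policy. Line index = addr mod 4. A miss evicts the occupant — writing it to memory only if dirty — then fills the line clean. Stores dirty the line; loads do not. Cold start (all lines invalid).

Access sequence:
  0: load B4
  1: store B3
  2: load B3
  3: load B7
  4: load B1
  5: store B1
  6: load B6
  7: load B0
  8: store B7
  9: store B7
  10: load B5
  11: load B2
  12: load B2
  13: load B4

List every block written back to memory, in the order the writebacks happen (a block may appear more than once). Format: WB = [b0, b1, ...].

WB = [3, 1]

0: R B4 → L0 miss [-]
1: W B3 → L3 miss [D]
2: R B3 → L3 hit [D]
3: R B7 → L3 miss wb→B3 [-]
4: R B1 → L1 miss [-]
5: W B1 → L1 hit [D]
6: R B6 → L2 miss [-]
7: R B0 → L0 miss [-]
8: W B7 → L3 hit [D]
9: W B7 → L3 hit [D]
10: R B5 → L1 miss wb→B1 [-]
11: R B2 → L2 miss [-]
12: R B2 → L2 hit [-]
13: R B4 → L0 miss [-]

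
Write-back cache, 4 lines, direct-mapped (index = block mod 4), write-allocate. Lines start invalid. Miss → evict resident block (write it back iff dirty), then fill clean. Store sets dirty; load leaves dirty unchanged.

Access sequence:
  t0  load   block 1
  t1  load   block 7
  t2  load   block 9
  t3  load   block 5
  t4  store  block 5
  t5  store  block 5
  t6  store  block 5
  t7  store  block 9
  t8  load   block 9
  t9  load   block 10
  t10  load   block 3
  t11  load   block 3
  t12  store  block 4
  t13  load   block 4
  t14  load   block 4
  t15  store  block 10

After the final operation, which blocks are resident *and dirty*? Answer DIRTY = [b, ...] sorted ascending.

0: R B1 → L1 miss [-]
1: R B7 → L3 miss [-]
2: R B9 → L1 miss [-]
3: R B5 → L1 miss [-]
4: W B5 → L1 hit [D]
5: W B5 → L1 hit [D]
6: W B5 → L1 hit [D]
7: W B9 → L1 miss wb→B5 [D]
8: R B9 → L1 hit [D]
9: R B10 → L2 miss [-]
10: R B3 → L3 miss [-]
11: R B3 → L3 hit [-]
12: W B4 → L0 miss [D]
13: R B4 → L0 hit [D]
14: R B4 → L0 hit [D]
15: W B10 → L2 hit [D]

DIRTY = [4, 9, 10]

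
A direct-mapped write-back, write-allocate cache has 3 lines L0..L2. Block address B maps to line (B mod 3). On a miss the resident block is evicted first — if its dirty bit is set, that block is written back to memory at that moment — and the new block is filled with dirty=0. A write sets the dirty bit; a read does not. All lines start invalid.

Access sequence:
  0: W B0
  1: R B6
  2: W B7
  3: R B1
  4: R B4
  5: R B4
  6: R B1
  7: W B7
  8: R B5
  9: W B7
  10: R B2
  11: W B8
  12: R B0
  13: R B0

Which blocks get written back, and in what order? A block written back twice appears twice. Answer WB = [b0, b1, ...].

  0 | W B0 → L0 miss [D]
  1 | R B6 → L0 miss wb→B0 [-]
  2 | W B7 → L1 miss [D]
  3 | R B1 → L1 miss wb→B7 [-]
  4 | R B4 → L1 miss [-]
  5 | R B4 → L1 hit [-]
  6 | R B1 → L1 miss [-]
  7 | W B7 → L1 miss [D]
  8 | R B5 → L2 miss [-]
  9 | W B7 → L1 hit [D]
  10 | R B2 → L2 miss [-]
  11 | W B8 → L2 miss [D]
  12 | R B0 → L0 miss [-]
  13 | R B0 → L0 hit [-]

WB = [0, 7]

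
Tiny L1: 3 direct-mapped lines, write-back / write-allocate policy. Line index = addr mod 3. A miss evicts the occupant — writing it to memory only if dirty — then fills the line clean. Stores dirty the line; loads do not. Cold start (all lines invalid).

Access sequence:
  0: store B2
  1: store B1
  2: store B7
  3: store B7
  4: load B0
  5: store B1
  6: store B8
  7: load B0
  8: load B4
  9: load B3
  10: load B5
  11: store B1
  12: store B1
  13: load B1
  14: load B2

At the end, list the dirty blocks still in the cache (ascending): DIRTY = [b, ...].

DIRTY = [1]

0: W B2 → L2 miss [D]
1: W B1 → L1 miss [D]
2: W B7 → L1 miss wb→B1 [D]
3: W B7 → L1 hit [D]
4: R B0 → L0 miss [-]
5: W B1 → L1 miss wb→B7 [D]
6: W B8 → L2 miss wb→B2 [D]
7: R B0 → L0 hit [-]
8: R B4 → L1 miss wb→B1 [-]
9: R B3 → L0 miss [-]
10: R B5 → L2 miss wb→B8 [-]
11: W B1 → L1 miss [D]
12: W B1 → L1 hit [D]
13: R B1 → L1 hit [D]
14: R B2 → L2 miss [-]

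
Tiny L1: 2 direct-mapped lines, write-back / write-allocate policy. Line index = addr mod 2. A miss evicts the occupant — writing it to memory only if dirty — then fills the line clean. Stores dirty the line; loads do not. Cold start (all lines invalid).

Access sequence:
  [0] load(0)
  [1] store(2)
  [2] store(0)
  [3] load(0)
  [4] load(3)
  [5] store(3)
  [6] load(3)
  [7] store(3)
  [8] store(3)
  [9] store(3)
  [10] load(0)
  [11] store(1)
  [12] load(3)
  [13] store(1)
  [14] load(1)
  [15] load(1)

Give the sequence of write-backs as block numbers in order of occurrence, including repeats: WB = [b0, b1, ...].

0: R B0 -> L0 miss  d=-]
1: W B2 -> L0 miss  d=D]
2: W B0 -> L0 miss wb->B2  d=D]
3: R B0 -> L0 hit  d=D]
4: R B3 -> L1 miss  d=-]
5: W B3 -> L1 hit  d=D]
6: R B3 -> L1 hit  d=D]
7: W B3 -> L1 hit  d=D]
8: W B3 -> L1 hit  d=D]
9: W B3 -> L1 hit  d=D]
10: R B0 -> L0 hit  d=D]
11: W B1 -> L1 miss wb->B3  d=D]
12: R B3 -> L1 miss wb->B1  d=-]
13: W B1 -> L1 miss  d=D]
14: R B1 -> L1 hit  d=D]
15: R B1 -> L1 hit  d=D]

WB = [2, 3, 1]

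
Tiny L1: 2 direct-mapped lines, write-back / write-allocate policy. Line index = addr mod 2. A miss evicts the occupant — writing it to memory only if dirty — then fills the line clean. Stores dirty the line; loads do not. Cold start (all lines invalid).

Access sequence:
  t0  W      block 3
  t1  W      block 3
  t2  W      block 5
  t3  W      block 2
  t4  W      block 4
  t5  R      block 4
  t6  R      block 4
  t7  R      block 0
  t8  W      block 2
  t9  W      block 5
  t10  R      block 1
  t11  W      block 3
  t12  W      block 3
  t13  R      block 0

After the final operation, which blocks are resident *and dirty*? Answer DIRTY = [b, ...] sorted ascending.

0: W B3 -> L1 miss  d=D]
1: W B3 -> L1 hit  d=D]
2: W B5 -> L1 miss wb->B3  d=D]
3: W B2 -> L0 miss  d=D]
4: W B4 -> L0 miss wb->B2  d=D]
5: R B4 -> L0 hit  d=D]
6: R B4 -> L0 hit  d=D]
7: R B0 -> L0 miss wb->B4  d=-]
8: W B2 -> L0 miss  d=D]
9: W B5 -> L1 hit  d=D]
10: R B1 -> L1 miss wb->B5  d=-]
11: W B3 -> L1 miss  d=D]
12: W B3 -> L1 hit  d=D]
13: R B0 -> L0 miss wb->B2  d=-]

DIRTY = [3]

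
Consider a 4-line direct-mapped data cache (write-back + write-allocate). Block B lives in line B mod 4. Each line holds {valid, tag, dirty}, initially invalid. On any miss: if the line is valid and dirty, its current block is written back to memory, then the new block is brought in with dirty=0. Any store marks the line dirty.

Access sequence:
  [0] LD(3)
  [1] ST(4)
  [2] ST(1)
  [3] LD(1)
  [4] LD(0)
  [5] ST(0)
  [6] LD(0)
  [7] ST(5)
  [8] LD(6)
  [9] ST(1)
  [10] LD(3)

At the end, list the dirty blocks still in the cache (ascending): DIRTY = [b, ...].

0: R B3 -> L3 miss  d=-]
1: W B4 -> L0 miss  d=D]
2: W B1 -> L1 miss  d=D]
3: R B1 -> L1 hit  d=D]
4: R B0 -> L0 miss wb->B4  d=-]
5: W B0 -> L0 hit  d=D]
6: R B0 -> L0 hit  d=D]
7: W B5 -> L1 miss wb->B1  d=D]
8: R B6 -> L2 miss  d=-]
9: W B1 -> L1 miss wb->B5  d=D]
10: R B3 -> L3 hit  d=-]

DIRTY = [0, 1]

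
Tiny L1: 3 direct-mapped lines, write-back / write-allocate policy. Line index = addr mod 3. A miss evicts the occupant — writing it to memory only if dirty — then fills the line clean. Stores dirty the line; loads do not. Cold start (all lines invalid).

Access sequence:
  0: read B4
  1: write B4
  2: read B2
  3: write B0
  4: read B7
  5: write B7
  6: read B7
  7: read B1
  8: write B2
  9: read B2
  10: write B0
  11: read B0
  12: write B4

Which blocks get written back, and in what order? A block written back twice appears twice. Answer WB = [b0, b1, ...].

0: R B4 → L1 miss [-]
1: W B4 → L1 hit [D]
2: R B2 → L2 miss [-]
3: W B0 → L0 miss [D]
4: R B7 → L1 miss wb→B4 [-]
5: W B7 → L1 hit [D]
6: R B7 → L1 hit [D]
7: R B1 → L1 miss wb→B7 [-]
8: W B2 → L2 hit [D]
9: R B2 → L2 hit [D]
10: W B0 → L0 hit [D]
11: R B0 → L0 hit [D]
12: W B4 → L1 miss [D]

WB = [4, 7]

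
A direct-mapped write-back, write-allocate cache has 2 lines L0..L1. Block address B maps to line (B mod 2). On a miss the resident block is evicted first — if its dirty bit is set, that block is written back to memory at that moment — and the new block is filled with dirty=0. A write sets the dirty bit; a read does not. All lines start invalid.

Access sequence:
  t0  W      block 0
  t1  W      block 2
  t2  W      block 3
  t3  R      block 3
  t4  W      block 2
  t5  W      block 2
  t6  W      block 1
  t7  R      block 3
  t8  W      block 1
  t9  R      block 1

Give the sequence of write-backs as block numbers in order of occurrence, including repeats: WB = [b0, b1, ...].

0: W B0 -> L0 miss  d=D]
1: W B2 -> L0 miss wb->B0  d=D]
2: W B3 -> L1 miss  d=D]
3: R B3 -> L1 hit  d=D]
4: W B2 -> L0 hit  d=D]
5: W B2 -> L0 hit  d=D]
6: W B1 -> L1 miss wb->B3  d=D]
7: R B3 -> L1 miss wb->B1  d=-]
8: W B1 -> L1 miss  d=D]
9: R B1 -> L1 hit  d=D]

WB = [0, 3, 1]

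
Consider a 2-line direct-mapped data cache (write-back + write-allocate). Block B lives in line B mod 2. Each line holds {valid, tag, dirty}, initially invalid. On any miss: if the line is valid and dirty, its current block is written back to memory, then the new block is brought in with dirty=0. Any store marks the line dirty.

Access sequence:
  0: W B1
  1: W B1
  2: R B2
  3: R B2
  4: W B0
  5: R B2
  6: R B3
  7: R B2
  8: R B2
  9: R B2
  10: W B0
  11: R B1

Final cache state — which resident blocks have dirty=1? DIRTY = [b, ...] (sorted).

  0 | W B1 → L1 miss [D]
  1 | W B1 → L1 hit [D]
  2 | R B2 → L0 miss [-]
  3 | R B2 → L0 hit [-]
  4 | W B0 → L0 miss [D]
  5 | R B2 → L0 miss wb→B0 [-]
  6 | R B3 → L1 miss wb→B1 [-]
  7 | R B2 → L0 hit [-]
  8 | R B2 → L0 hit [-]
  9 | R B2 → L0 hit [-]
  10 | W B0 → L0 miss [D]
  11 | R B1 → L1 miss [-]

DIRTY = [0]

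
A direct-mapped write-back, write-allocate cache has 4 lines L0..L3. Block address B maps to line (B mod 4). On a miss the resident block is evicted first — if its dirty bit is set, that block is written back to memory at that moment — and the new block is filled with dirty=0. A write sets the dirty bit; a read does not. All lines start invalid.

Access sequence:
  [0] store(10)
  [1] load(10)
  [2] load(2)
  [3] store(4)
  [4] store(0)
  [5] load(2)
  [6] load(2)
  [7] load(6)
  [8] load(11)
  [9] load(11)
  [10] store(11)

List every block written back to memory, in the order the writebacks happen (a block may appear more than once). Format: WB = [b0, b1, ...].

0: W B10 → L2 miss [D]
1: R B10 → L2 hit [D]
2: R B2 → L2 miss wb→B10 [-]
3: W B4 → L0 miss [D]
4: W B0 → L0 miss wb→B4 [D]
5: R B2 → L2 hit [-]
6: R B2 → L2 hit [-]
7: R B6 → L2 miss [-]
8: R B11 → L3 miss [-]
9: R B11 → L3 hit [-]
10: W B11 → L3 hit [D]

WB = [10, 4]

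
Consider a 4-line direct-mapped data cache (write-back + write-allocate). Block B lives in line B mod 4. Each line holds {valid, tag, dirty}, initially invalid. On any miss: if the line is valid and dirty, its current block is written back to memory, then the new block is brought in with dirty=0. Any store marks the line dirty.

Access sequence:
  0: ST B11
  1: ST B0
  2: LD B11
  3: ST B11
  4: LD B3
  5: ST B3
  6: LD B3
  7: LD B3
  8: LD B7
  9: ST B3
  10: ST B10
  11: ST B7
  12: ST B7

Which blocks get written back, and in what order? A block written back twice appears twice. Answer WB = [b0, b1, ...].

WB = [11, 3, 3]

0: W B11 -> L3 miss  d=D]
1: W B0 -> L0 miss  d=D]
2: R B11 -> L3 hit  d=D]
3: W B11 -> L3 hit  d=D]
4: R B3 -> L3 miss wb->B11  d=-]
5: W B3 -> L3 hit  d=D]
6: R B3 -> L3 hit  d=D]
7: R B3 -> L3 hit  d=D]
8: R B7 -> L3 miss wb->B3  d=-]
9: W B3 -> L3 miss  d=D]
10: W B10 -> L2 miss  d=D]
11: W B7 -> L3 miss wb->B3  d=D]
12: W B7 -> L3 hit  d=D]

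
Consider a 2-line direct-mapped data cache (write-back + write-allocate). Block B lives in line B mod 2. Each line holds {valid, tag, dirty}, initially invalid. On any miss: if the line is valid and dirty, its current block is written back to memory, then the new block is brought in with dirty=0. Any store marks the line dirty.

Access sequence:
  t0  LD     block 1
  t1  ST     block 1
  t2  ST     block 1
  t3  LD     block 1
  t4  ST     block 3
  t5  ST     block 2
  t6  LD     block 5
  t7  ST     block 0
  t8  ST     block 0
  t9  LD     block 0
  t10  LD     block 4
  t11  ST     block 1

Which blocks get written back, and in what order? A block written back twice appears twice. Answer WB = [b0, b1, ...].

WB = [1, 3, 2, 0]

0: R B1 -> L1 miss  d=-]
1: W B1 -> L1 hit  d=D]
2: W B1 -> L1 hit  d=D]
3: R B1 -> L1 hit  d=D]
4: W B3 -> L1 miss wb->B1  d=D]
5: W B2 -> L0 miss  d=D]
6: R B5 -> L1 miss wb->B3  d=-]
7: W B0 -> L0 miss wb->B2  d=D]
8: W B0 -> L0 hit  d=D]
9: R B0 -> L0 hit  d=D]
10: R B4 -> L0 miss wb->B0  d=-]
11: W B1 -> L1 miss  d=D]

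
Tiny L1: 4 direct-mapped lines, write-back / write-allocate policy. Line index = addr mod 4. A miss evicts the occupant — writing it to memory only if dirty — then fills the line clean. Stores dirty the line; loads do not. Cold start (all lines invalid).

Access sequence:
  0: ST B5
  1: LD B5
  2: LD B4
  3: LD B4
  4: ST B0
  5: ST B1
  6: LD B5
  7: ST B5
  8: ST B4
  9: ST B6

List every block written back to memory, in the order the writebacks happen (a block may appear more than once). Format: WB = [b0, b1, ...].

  0 | W B5 → L1 miss [D]
  1 | R B5 → L1 hit [D]
  2 | R B4 → L0 miss [-]
  3 | R B4 → L0 hit [-]
  4 | W B0 → L0 miss [D]
  5 | W B1 → L1 miss wb→B5 [D]
  6 | R B5 → L1 miss wb→B1 [-]
  7 | W B5 → L1 hit [D]
  8 | W B4 → L0 miss wb→B0 [D]
  9 | W B6 → L2 miss [D]

WB = [5, 1, 0]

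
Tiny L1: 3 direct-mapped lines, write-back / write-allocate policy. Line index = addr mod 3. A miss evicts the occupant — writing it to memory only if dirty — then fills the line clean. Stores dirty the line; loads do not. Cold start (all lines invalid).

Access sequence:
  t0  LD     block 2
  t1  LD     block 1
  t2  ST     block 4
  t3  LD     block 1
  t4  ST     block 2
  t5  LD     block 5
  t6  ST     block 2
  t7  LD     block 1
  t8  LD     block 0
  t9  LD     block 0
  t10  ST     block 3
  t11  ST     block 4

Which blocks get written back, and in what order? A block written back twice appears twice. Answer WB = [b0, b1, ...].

0: R B2 → L2 miss [-]
1: R B1 → L1 miss [-]
2: W B4 → L1 miss [D]
3: R B1 → L1 miss wb→B4 [-]
4: W B2 → L2 hit [D]
5: R B5 → L2 miss wb→B2 [-]
6: W B2 → L2 miss [D]
7: R B1 → L1 hit [-]
8: R B0 → L0 miss [-]
9: R B0 → L0 hit [-]
10: W B3 → L0 miss [D]
11: W B4 → L1 miss [D]

WB = [4, 2]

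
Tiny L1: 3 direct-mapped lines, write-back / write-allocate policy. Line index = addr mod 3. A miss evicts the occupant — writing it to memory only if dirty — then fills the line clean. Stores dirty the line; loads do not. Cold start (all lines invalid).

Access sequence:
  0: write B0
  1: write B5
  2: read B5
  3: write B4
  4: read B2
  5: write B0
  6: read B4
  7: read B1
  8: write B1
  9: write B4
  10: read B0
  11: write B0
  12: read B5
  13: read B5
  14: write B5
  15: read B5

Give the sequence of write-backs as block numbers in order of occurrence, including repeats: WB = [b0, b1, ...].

0: W B0 → L0 miss [D]
1: W B5 → L2 miss [D]
2: R B5 → L2 hit [D]
3: W B4 → L1 miss [D]
4: R B2 → L2 miss wb→B5 [-]
5: W B0 → L0 hit [D]
6: R B4 → L1 hit [D]
7: R B1 → L1 miss wb→B4 [-]
8: W B1 → L1 hit [D]
9: W B4 → L1 miss wb→B1 [D]
10: R B0 → L0 hit [D]
11: W B0 → L0 hit [D]
12: R B5 → L2 miss [-]
13: R B5 → L2 hit [-]
14: W B5 → L2 hit [D]
15: R B5 → L2 hit [D]

WB = [5, 4, 1]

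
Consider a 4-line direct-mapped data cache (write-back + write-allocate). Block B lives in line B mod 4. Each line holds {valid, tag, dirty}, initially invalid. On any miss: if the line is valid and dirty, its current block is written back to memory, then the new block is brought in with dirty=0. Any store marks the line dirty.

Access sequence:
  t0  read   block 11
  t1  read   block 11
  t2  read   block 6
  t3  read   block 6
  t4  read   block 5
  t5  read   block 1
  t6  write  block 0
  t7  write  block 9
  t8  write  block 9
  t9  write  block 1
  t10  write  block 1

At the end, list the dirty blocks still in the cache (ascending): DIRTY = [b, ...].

  0 | R B11 → L3 miss [-]
  1 | R B11 → L3 hit [-]
  2 | R B6 → L2 miss [-]
  3 | R B6 → L2 hit [-]
  4 | R B5 → L1 miss [-]
  5 | R B1 → L1 miss [-]
  6 | W B0 → L0 miss [D]
  7 | W B9 → L1 miss [D]
  8 | W B9 → L1 hit [D]
  9 | W B1 → L1 miss wb→B9 [D]
  10 | W B1 → L1 hit [D]

DIRTY = [0, 1]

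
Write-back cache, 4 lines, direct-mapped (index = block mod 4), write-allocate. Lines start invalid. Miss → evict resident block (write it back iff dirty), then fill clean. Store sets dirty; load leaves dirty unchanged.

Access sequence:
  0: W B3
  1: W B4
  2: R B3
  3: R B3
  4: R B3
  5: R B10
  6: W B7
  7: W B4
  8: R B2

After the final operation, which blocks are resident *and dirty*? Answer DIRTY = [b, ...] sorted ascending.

DIRTY = [4, 7]

  0 | W B3 → L3 miss [D]
  1 | W B4 → L0 miss [D]
  2 | R B3 → L3 hit [D]
  3 | R B3 → L3 hit [D]
  4 | R B3 → L3 hit [D]
  5 | R B10 → L2 miss [-]
  6 | W B7 → L3 miss wb→B3 [D]
  7 | W B4 → L0 hit [D]
  8 | R B2 → L2 miss [-]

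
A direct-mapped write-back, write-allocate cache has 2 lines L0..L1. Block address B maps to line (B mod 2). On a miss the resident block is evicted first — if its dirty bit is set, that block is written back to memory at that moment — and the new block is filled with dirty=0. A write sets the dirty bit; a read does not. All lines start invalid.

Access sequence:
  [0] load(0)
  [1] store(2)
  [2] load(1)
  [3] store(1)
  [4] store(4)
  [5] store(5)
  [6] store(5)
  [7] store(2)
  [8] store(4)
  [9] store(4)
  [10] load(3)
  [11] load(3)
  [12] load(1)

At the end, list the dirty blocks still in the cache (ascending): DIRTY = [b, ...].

DIRTY = [4]

0: R B0 -> L0 miss  d=-]
1: W B2 -> L0 miss  d=D]
2: R B1 -> L1 miss  d=-]
3: W B1 -> L1 hit  d=D]
4: W B4 -> L0 miss wb->B2  d=D]
5: W B5 -> L1 miss wb->B1  d=D]
6: W B5 -> L1 hit  d=D]
7: W B2 -> L0 miss wb->B4  d=D]
8: W B4 -> L0 miss wb->B2  d=D]
9: W B4 -> L0 hit  d=D]
10: R B3 -> L1 miss wb->B5  d=-]
11: R B3 -> L1 hit  d=-]
12: R B1 -> L1 miss  d=-]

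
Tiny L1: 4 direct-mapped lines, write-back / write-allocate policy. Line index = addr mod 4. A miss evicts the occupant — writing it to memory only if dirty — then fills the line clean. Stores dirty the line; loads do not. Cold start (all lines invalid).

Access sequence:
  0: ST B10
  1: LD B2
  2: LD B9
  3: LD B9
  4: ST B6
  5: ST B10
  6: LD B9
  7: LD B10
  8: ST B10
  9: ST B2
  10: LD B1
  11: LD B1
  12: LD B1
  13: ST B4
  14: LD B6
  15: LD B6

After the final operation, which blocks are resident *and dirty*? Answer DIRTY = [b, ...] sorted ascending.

0: W B10 -> L2 miss  d=D]
1: R B2 -> L2 miss wb->B10  d=-]
2: R B9 -> L1 miss  d=-]
3: R B9 -> L1 hit  d=-]
4: W B6 -> L2 miss  d=D]
5: W B10 -> L2 miss wb->B6  d=D]
6: R B9 -> L1 hit  d=-]
7: R B10 -> L2 hit  d=D]
8: W B10 -> L2 hit  d=D]
9: W B2 -> L2 miss wb->B10  d=D]
10: R B1 -> L1 miss  d=-]
11: R B1 -> L1 hit  d=-]
12: R B1 -> L1 hit  d=-]
13: W B4 -> L0 miss  d=D]
14: R B6 -> L2 miss wb->B2  d=-]
15: R B6 -> L2 hit  d=-]

DIRTY = [4]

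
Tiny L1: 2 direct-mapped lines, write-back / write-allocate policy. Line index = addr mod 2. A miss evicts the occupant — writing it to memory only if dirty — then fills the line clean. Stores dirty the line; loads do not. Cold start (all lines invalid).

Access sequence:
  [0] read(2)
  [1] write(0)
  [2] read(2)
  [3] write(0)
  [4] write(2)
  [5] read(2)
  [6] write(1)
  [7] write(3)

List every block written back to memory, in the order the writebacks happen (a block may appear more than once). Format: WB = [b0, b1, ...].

WB = [0, 0, 1]

  0 | R B2 → L0 miss [-]
  1 | W B0 → L0 miss [D]
  2 | R B2 → L0 miss wb→B0 [-]
  3 | W B0 → L0 miss [D]
  4 | W B2 → L0 miss wb→B0 [D]
  5 | R B2 → L0 hit [D]
  6 | W B1 → L1 miss [D]
  7 | W B3 → L1 miss wb→B1 [D]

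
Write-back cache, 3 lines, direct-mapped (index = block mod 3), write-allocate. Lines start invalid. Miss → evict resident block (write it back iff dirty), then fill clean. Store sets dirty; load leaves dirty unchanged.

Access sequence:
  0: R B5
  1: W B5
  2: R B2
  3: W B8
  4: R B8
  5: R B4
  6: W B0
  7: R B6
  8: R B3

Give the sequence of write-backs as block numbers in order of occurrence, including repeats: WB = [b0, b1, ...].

WB = [5, 0]

0: R B5 -> L2 miss  d=-]
1: W B5 -> L2 hit  d=D]
2: R B2 -> L2 miss wb->B5  d=-]
3: W B8 -> L2 miss  d=D]
4: R B8 -> L2 hit  d=D]
5: R B4 -> L1 miss  d=-]
6: W B0 -> L0 miss  d=D]
7: R B6 -> L0 miss wb->B0  d=-]
8: R B3 -> L0 miss  d=-]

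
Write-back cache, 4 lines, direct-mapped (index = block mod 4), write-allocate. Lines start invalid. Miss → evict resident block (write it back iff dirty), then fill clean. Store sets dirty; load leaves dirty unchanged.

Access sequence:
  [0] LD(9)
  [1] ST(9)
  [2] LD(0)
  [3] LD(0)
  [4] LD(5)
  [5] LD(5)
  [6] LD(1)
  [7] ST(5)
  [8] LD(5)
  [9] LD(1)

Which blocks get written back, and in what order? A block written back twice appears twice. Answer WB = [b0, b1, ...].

WB = [9, 5]

0: R B9 → L1 miss [-]
1: W B9 → L1 hit [D]
2: R B0 → L0 miss [-]
3: R B0 → L0 hit [-]
4: R B5 → L1 miss wb→B9 [-]
5: R B5 → L1 hit [-]
6: R B1 → L1 miss [-]
7: W B5 → L1 miss [D]
8: R B5 → L1 hit [D]
9: R B1 → L1 miss wb→B5 [-]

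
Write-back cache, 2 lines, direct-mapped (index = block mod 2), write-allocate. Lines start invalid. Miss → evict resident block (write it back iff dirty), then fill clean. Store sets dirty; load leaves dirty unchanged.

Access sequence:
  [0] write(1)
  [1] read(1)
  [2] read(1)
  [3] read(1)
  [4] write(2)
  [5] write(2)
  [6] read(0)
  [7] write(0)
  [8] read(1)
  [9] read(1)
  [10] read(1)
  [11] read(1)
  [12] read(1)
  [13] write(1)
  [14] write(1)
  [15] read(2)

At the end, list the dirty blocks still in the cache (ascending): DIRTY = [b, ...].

  0 | W B1 → L1 miss [D]
  1 | R B1 → L1 hit [D]
  2 | R B1 → L1 hit [D]
  3 | R B1 → L1 hit [D]
  4 | W B2 → L0 miss [D]
  5 | W B2 → L0 hit [D]
  6 | R B0 → L0 miss wb→B2 [-]
  7 | W B0 → L0 hit [D]
  8 | R B1 → L1 hit [D]
  9 | R B1 → L1 hit [D]
  10 | R B1 → L1 hit [D]
  11 | R B1 → L1 hit [D]
  12 | R B1 → L1 hit [D]
  13 | W B1 → L1 hit [D]
  14 | W B1 → L1 hit [D]
  15 | R B2 → L0 miss wb→B0 [-]

DIRTY = [1]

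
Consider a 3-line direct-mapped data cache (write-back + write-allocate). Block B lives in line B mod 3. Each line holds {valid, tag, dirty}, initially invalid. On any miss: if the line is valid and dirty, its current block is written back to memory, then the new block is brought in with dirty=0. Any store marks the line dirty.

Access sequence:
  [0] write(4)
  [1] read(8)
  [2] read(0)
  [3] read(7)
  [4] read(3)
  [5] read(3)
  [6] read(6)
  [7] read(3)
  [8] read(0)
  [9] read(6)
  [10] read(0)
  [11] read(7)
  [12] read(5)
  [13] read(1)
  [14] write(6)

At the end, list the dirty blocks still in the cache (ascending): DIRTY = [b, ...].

  0 | W B4 → L1 miss [D]
  1 | R B8 → L2 miss [-]
  2 | R B0 → L0 miss [-]
  3 | R B7 → L1 miss wb→B4 [-]
  4 | R B3 → L0 miss [-]
  5 | R B3 → L0 hit [-]
  6 | R B6 → L0 miss [-]
  7 | R B3 → L0 miss [-]
  8 | R B0 → L0 miss [-]
  9 | R B6 → L0 miss [-]
  10 | R B0 → L0 miss [-]
  11 | R B7 → L1 hit [-]
  12 | R B5 → L2 miss [-]
  13 | R B1 → L1 miss [-]
  14 | W B6 → L0 miss [D]

DIRTY = [6]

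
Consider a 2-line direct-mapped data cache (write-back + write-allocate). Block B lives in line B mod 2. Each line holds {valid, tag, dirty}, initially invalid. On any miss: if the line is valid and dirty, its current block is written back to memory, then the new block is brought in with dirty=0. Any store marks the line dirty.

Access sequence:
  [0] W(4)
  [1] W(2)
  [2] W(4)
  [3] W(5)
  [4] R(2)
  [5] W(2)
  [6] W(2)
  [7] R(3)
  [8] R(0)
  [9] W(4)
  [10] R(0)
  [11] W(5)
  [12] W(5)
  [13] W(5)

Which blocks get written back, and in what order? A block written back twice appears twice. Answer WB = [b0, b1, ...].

0: W B4 -> L0 miss  d=D]
1: W B2 -> L0 miss wb->B4  d=D]
2: W B4 -> L0 miss wb->B2  d=D]
3: W B5 -> L1 miss  d=D]
4: R B2 -> L0 miss wb->B4  d=-]
5: W B2 -> L0 hit  d=D]
6: W B2 -> L0 hit  d=D]
7: R B3 -> L1 miss wb->B5  d=-]
8: R B0 -> L0 miss wb->B2  d=-]
9: W B4 -> L0 miss  d=D]
10: R B0 -> L0 miss wb->B4  d=-]
11: W B5 -> L1 miss  d=D]
12: W B5 -> L1 hit  d=D]
13: W B5 -> L1 hit  d=D]

WB = [4, 2, 4, 5, 2, 4]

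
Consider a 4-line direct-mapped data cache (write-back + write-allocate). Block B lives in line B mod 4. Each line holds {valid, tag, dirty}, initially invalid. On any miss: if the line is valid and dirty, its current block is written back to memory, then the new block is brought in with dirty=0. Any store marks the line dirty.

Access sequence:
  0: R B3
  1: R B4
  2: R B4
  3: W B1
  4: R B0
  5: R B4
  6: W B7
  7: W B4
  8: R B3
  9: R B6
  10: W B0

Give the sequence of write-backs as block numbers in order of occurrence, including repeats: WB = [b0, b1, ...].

WB = [7, 4]

0: R B3 → L3 miss [-]
1: R B4 → L0 miss [-]
2: R B4 → L0 hit [-]
3: W B1 → L1 miss [D]
4: R B0 → L0 miss [-]
5: R B4 → L0 miss [-]
6: W B7 → L3 miss [D]
7: W B4 → L0 hit [D]
8: R B3 → L3 miss wb→B7 [-]
9: R B6 → L2 miss [-]
10: W B0 → L0 miss wb→B4 [D]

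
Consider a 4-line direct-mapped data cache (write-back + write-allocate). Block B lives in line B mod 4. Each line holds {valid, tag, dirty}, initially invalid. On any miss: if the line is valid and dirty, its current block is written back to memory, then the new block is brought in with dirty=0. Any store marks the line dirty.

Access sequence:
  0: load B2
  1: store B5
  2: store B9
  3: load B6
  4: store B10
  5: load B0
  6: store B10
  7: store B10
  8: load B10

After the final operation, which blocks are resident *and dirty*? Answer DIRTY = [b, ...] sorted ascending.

DIRTY = [9, 10]

0: R B2 -> L2 miss  d=-]
1: W B5 -> L1 miss  d=D]
2: W B9 -> L1 miss wb->B5  d=D]
3: R B6 -> L2 miss  d=-]
4: W B10 -> L2 miss  d=D]
5: R B0 -> L0 miss  d=-]
6: W B10 -> L2 hit  d=D]
7: W B10 -> L2 hit  d=D]
8: R B10 -> L2 hit  d=D]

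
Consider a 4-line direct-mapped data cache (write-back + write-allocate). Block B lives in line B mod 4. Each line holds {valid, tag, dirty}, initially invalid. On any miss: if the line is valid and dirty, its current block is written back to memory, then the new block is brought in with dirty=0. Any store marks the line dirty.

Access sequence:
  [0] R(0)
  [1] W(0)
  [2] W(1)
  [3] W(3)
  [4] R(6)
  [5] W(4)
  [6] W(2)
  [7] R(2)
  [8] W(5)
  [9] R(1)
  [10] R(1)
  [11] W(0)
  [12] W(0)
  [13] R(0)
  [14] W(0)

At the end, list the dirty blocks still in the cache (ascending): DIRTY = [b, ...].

DIRTY = [0, 2, 3]

0: R B0 -> L0 miss  d=-]
1: W B0 -> L0 hit  d=D]
2: W B1 -> L1 miss  d=D]
3: W B3 -> L3 miss  d=D]
4: R B6 -> L2 miss  d=-]
5: W B4 -> L0 miss wb->B0  d=D]
6: W B2 -> L2 miss  d=D]
7: R B2 -> L2 hit  d=D]
8: W B5 -> L1 miss wb->B1  d=D]
9: R B1 -> L1 miss wb->B5  d=-]
10: R B1 -> L1 hit  d=-]
11: W B0 -> L0 miss wb->B4  d=D]
12: W B0 -> L0 hit  d=D]
13: R B0 -> L0 hit  d=D]
14: W B0 -> L0 hit  d=D]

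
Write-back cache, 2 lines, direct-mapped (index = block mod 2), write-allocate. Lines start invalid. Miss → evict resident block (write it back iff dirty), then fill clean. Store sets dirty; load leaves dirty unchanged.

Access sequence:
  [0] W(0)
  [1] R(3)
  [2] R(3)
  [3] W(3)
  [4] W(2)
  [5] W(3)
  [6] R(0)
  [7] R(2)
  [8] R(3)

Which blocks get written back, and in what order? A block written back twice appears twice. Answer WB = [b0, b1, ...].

WB = [0, 2]

0: W B0 → L0 miss [D]
1: R B3 → L1 miss [-]
2: R B3 → L1 hit [-]
3: W B3 → L1 hit [D]
4: W B2 → L0 miss wb→B0 [D]
5: W B3 → L1 hit [D]
6: R B0 → L0 miss wb→B2 [-]
7: R B2 → L0 miss [-]
8: R B3 → L1 hit [D]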